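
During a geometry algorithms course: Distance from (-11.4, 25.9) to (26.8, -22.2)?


dx=38.2, dy=-48.1
d^2 = 38.2^2 + (-48.1)^2 = 3772.85
d = sqrt(3772.85) = 61.4235

61.4235


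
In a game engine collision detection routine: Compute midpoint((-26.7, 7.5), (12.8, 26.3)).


M = (((-26.7)+12.8)/2, (7.5+26.3)/2)
= (-6.95, 16.9)

(-6.95, 16.9)


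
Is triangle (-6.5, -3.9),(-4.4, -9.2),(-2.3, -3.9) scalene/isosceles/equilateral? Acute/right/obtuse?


Side lengths squared: AB^2=32.5, BC^2=32.5, CA^2=17.64
Sorted: [17.64, 32.5, 32.5]
By sides: Isosceles, By angles: Acute

Isosceles, Acute


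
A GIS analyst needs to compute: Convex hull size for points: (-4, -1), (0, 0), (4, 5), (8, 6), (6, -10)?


Convex hull vertices (CCW): (-4, -1), (6, -10), (8, 6), (4, 5)
Count = 4

4


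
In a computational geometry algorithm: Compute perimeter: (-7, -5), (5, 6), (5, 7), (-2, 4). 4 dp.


Sides: (-7, -5)->(5, 6): sqrt(265) = 16.278821, (5, 6)->(5, 7): sqrt(1) = 1, (5, 7)->(-2, 4): sqrt(58) = 7.615773, (-2, 4)->(-7, -5): sqrt(106) = 10.29563
Sum = 35.190224
Perimeter = 35.1902

35.1902


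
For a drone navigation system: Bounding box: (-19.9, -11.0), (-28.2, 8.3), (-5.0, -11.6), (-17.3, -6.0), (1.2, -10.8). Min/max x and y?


x range: [-28.2, 1.2]
y range: [-11.6, 8.3]
Bounding box: (-28.2,-11.6) to (1.2,8.3)

(-28.2,-11.6) to (1.2,8.3)


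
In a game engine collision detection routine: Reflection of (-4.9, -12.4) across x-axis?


Reflection over x-axis: (x,y) -> (x,-y)
(-4.9, -12.4) -> (-4.9, 12.4)

(-4.9, 12.4)


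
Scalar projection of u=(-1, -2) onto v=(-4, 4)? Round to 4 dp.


u.v = -4, |v| = sqrt(32) = 5.6569
Scalar projection = u.v / |v| = -4 / sqrt(32) = -0.7071

-0.7071


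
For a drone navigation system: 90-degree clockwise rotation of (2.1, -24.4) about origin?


90° CW: (x,y) -> (y, -x)
(2.1,-24.4) -> (-24.4, -2.1)

(-24.4, -2.1)


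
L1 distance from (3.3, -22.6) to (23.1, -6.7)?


|3.3-23.1| + |(-22.6)-(-6.7)| = 19.8 + 15.9 = 35.7

35.7


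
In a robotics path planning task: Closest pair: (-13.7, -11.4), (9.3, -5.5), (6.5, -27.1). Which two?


d(P0,P1) = 23.7447, d(P0,P2) = 25.5838, d(P1,P2) = 21.7807
Closest: P1 and P2

Closest pair: (9.3, -5.5) and (6.5, -27.1), distance = 21.7807


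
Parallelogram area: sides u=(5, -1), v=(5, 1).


|u x v| = |5*1 - (-1)*5|
= |5 - (-5)| = 10

10


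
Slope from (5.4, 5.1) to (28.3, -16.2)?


slope = (y2-y1)/(x2-x1) = ((-16.2)-5.1)/(28.3-5.4) = (-21.3)/22.9 = -0.9301

-0.9301


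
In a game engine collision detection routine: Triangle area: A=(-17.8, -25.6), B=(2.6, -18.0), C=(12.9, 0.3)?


Area = |x_A(y_B-y_C) + x_B(y_C-y_A) + x_C(y_A-y_B)|/2
= |325.74 + 67.34 + (-98.04)|/2
= 295.04/2 = 147.52

147.52


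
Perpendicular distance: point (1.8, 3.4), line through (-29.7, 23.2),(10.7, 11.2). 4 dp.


|cross product| = 421.92
|line direction| = sqrt(1776.16) = 42.1445
Distance = 421.92/sqrt(1776.16) = 10.0113

10.0113


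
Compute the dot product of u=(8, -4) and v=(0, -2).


u . v = u_x*v_x + u_y*v_y = 8*0 + (-4)*(-2)
= 0 + 8 = 8

8


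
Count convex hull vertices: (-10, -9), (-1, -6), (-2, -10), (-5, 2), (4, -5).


Convex hull vertices (CCW): (-10, -9), (-2, -10), (4, -5), (-5, 2)
Count = 4

4


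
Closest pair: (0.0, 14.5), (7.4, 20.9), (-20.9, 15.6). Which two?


d(P0,P1) = 9.7837, d(P0,P2) = 20.9289, d(P1,P2) = 28.792
Closest: P0 and P1

Closest pair: (0.0, 14.5) and (7.4, 20.9), distance = 9.7837


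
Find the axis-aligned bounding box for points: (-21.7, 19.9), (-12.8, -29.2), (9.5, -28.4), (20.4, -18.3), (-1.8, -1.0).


x range: [-21.7, 20.4]
y range: [-29.2, 19.9]
Bounding box: (-21.7,-29.2) to (20.4,19.9)

(-21.7,-29.2) to (20.4,19.9)


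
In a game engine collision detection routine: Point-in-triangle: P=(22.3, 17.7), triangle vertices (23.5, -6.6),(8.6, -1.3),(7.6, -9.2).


Cross products: AB x AP = -355.71, BC x BP = 89.23, CA x CP = 389.49
All same sign? no

No, outside


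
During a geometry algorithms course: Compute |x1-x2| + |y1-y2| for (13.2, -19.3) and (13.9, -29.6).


|13.2-13.9| + |(-19.3)-(-29.6)| = 0.7 + 10.3 = 11

11


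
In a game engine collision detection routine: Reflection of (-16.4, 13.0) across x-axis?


Reflection over x-axis: (x,y) -> (x,-y)
(-16.4, 13) -> (-16.4, -13)

(-16.4, -13)


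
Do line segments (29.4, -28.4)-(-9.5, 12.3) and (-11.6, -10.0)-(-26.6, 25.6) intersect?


Cross products: d1=-1183.6, d2=-409.26, d3=952.94, d4=178.6
d1*d2 < 0 and d3*d4 < 0? no

No, they don't intersect


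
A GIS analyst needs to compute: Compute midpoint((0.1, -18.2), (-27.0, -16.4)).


M = ((0.1+(-27))/2, ((-18.2)+(-16.4))/2)
= (-13.45, -17.3)

(-13.45, -17.3)


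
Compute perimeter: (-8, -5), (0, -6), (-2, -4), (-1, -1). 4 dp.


Sides: (-8, -5)->(0, -6): sqrt(65) = 8.062258, (0, -6)->(-2, -4): sqrt(8) = 2.828427, (-2, -4)->(-1, -1): sqrt(10) = 3.162278, (-1, -1)->(-8, -5): sqrt(65) = 8.062258
Sum = 22.115221
Perimeter = 22.1152

22.1152


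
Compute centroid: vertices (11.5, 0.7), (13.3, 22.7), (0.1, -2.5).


Centroid = ((x_A+x_B+x_C)/3, (y_A+y_B+y_C)/3)
= ((11.5+13.3+0.1)/3, (0.7+22.7+(-2.5))/3)
= (8.3, 6.9667)

(8.3, 6.9667)


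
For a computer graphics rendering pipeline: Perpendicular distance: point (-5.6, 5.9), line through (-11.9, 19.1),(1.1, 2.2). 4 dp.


|cross product| = 65.13
|line direction| = sqrt(454.61) = 21.3216
Distance = 65.13/sqrt(454.61) = 3.0547

3.0547


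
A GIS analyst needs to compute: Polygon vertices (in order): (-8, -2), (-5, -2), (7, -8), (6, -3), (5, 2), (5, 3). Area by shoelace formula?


Shoelace sum: ((-8)*(-2) - (-5)*(-2)) + ((-5)*(-8) - 7*(-2)) + (7*(-3) - 6*(-8)) + (6*2 - 5*(-3)) + (5*3 - 5*2) + (5*(-2) - (-8)*3)
= 133
Area = |133|/2 = 66.5

66.5


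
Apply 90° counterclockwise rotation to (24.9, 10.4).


90° CCW: (x,y) -> (-y, x)
(24.9,10.4) -> (-10.4, 24.9)

(-10.4, 24.9)


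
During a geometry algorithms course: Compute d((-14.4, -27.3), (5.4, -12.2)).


dx=19.8, dy=15.1
d^2 = 19.8^2 + 15.1^2 = 620.05
d = sqrt(620.05) = 24.9008

24.9008


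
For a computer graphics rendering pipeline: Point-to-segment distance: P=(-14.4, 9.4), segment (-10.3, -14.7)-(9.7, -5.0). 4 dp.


Project P onto AB: t = 0.3072 (clamped to [0,1])
Closest point on segment: (-4.1566, -11.7204)
Distance: 23.4734

23.4734


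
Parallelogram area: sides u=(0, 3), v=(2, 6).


|u x v| = |0*6 - 3*2|
= |0 - 6| = 6

6


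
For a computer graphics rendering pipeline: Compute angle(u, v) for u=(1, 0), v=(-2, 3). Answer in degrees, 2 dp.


u.v = -2, |u| = sqrt(1) = 1, |v| = sqrt(13) = 3.6056
cos(theta) = u.v/(|u||v|) = -2/sqrt(13) = -0.5547
theta = acos(-0.5547) = 123.69 degrees

123.69 degrees


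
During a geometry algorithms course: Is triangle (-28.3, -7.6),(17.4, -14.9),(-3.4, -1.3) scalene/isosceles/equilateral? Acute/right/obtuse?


Side lengths squared: AB^2=2141.78, BC^2=617.6, CA^2=659.7
Sorted: [617.6, 659.7, 2141.78]
By sides: Scalene, By angles: Obtuse

Scalene, Obtuse


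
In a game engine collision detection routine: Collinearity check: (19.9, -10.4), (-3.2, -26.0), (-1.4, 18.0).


Cross product: ((-3.2)-19.9)*(18-(-10.4)) - ((-26)-(-10.4))*((-1.4)-19.9)
= -988.32

No, not collinear


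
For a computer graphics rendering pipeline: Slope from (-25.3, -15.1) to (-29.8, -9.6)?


slope = (y2-y1)/(x2-x1) = ((-9.6)-(-15.1))/((-29.8)-(-25.3)) = 5.5/(-4.5) = -1.2222

-1.2222


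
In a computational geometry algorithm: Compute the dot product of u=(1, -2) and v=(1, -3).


u . v = u_x*v_x + u_y*v_y = 1*1 + (-2)*(-3)
= 1 + 6 = 7

7


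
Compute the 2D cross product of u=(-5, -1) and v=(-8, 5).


u x v = u_x*v_y - u_y*v_x = (-5)*5 - (-1)*(-8)
= (-25) - 8 = -33

-33


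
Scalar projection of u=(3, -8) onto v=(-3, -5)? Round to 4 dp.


u.v = 31, |v| = sqrt(34) = 5.831
Scalar projection = u.v / |v| = 31 / sqrt(34) = 5.3165

5.3165


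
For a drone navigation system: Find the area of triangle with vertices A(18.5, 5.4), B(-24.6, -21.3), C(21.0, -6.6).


Area = |x_A(y_B-y_C) + x_B(y_C-y_A) + x_C(y_A-y_B)|/2
= |(-271.95) + 295.2 + 560.7|/2
= 583.95/2 = 291.975

291.975


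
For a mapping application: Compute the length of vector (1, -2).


|u| = sqrt(1^2 + (-2)^2) = sqrt(5) = 2.2361

2.2361


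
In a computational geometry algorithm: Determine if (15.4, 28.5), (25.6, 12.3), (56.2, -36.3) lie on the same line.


Cross product: (25.6-15.4)*((-36.3)-28.5) - (12.3-28.5)*(56.2-15.4)
= 0

Yes, collinear


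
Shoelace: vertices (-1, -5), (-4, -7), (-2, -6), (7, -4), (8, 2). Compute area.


Shoelace sum: ((-1)*(-7) - (-4)*(-5)) + ((-4)*(-6) - (-2)*(-7)) + ((-2)*(-4) - 7*(-6)) + (7*2 - 8*(-4)) + (8*(-5) - (-1)*2)
= 55
Area = |55|/2 = 27.5

27.5


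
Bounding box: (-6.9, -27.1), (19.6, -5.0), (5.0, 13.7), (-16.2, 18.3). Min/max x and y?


x range: [-16.2, 19.6]
y range: [-27.1, 18.3]
Bounding box: (-16.2,-27.1) to (19.6,18.3)

(-16.2,-27.1) to (19.6,18.3)


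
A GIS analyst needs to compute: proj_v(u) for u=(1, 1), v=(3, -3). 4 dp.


u.v = 0, |v| = sqrt(18) = 4.2426
Scalar projection = u.v / |v| = 0 / sqrt(18) = 0

0


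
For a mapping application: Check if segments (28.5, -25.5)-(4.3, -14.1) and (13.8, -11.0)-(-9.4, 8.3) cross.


Cross products: d1=52.69, d2=255.27, d3=-183.32, d4=-385.9
d1*d2 < 0 and d3*d4 < 0? no

No, they don't intersect


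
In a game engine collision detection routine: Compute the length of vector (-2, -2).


|u| = sqrt((-2)^2 + (-2)^2) = sqrt(8) = 2.8284

2.8284


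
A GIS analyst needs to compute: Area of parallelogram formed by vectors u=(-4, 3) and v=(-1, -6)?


|u x v| = |(-4)*(-6) - 3*(-1)|
= |24 - (-3)| = 27

27


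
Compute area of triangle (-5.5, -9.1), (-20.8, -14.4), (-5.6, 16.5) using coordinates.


Area = |x_A(y_B-y_C) + x_B(y_C-y_A) + x_C(y_A-y_B)|/2
= |169.95 + (-532.48) + (-29.68)|/2
= 392.21/2 = 196.105

196.105


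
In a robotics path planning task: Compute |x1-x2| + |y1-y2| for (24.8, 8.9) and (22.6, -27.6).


|24.8-22.6| + |8.9-(-27.6)| = 2.2 + 36.5 = 38.7

38.7


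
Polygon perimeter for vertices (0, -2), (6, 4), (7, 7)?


Sides: (0, -2)->(6, 4): sqrt(72) = 8.485281, (6, 4)->(7, 7): sqrt(10) = 3.162278, (7, 7)->(0, -2): sqrt(130) = 11.401754
Sum = 23.049313
Perimeter = 23.0493

23.0493


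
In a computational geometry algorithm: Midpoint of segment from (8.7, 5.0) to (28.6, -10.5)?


M = ((8.7+28.6)/2, (5+(-10.5))/2)
= (18.65, -2.75)

(18.65, -2.75)


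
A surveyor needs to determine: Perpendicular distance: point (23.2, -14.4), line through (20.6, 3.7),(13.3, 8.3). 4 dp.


|cross product| = 120.17
|line direction| = sqrt(74.45) = 8.6284
Distance = 120.17/sqrt(74.45) = 13.9272

13.9272


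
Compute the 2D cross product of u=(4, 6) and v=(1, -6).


u x v = u_x*v_y - u_y*v_x = 4*(-6) - 6*1
= (-24) - 6 = -30

-30


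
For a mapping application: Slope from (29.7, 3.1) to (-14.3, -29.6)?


slope = (y2-y1)/(x2-x1) = ((-29.6)-3.1)/((-14.3)-29.7) = (-32.7)/(-44) = 0.7432

0.7432


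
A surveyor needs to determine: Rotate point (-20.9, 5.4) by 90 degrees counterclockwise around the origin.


90° CCW: (x,y) -> (-y, x)
(-20.9,5.4) -> (-5.4, -20.9)

(-5.4, -20.9)


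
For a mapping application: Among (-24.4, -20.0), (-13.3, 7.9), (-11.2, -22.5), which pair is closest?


d(P0,P1) = 30.027, d(P0,P2) = 13.4347, d(P1,P2) = 30.4724
Closest: P0 and P2

Closest pair: (-24.4, -20.0) and (-11.2, -22.5), distance = 13.4347


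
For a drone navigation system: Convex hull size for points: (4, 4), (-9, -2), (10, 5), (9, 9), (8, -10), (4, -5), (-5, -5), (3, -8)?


Convex hull vertices (CCW): (-9, -2), (-5, -5), (8, -10), (10, 5), (9, 9)
Count = 5

5


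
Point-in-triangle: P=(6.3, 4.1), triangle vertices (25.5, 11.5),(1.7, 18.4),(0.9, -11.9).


Cross products: AB x AP = 308.6, BC x BP = 150.82, CA x CP = 267.24
All same sign? yes

Yes, inside


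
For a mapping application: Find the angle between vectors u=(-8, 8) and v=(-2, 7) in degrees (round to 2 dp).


u.v = 72, |u| = sqrt(128) = 11.3137, |v| = sqrt(53) = 7.2801
cos(theta) = u.v/(|u||v|) = 72/sqrt(6784) = 0.874157
theta = acos(0.874157) = 29.05 degrees

29.05 degrees


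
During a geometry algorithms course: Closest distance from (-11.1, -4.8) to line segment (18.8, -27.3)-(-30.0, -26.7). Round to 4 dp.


Project P onto AB: t = 0.6183 (clamped to [0,1])
Closest point on segment: (-11.3721, -26.929)
Distance: 22.1307

22.1307


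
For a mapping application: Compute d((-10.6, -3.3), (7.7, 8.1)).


dx=18.3, dy=11.4
d^2 = 18.3^2 + 11.4^2 = 464.85
d = sqrt(464.85) = 21.5604

21.5604


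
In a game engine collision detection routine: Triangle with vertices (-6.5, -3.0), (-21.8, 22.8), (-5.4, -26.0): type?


Side lengths squared: AB^2=899.73, BC^2=2650.4, CA^2=530.21
Sorted: [530.21, 899.73, 2650.4]
By sides: Scalene, By angles: Obtuse

Scalene, Obtuse


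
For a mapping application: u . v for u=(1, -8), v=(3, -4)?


u . v = u_x*v_x + u_y*v_y = 1*3 + (-8)*(-4)
= 3 + 32 = 35

35


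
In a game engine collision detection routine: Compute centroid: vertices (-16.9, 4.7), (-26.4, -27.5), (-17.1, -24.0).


Centroid = ((x_A+x_B+x_C)/3, (y_A+y_B+y_C)/3)
= (((-16.9)+(-26.4)+(-17.1))/3, (4.7+(-27.5)+(-24))/3)
= (-20.1333, -15.6)

(-20.1333, -15.6)


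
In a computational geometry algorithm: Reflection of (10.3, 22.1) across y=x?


Reflection over y=x: (x,y) -> (y,x)
(10.3, 22.1) -> (22.1, 10.3)

(22.1, 10.3)


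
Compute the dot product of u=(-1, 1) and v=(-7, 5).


u . v = u_x*v_x + u_y*v_y = (-1)*(-7) + 1*5
= 7 + 5 = 12

12


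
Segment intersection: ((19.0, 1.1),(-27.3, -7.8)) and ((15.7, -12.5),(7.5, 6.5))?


Cross products: d1=-174.22, d2=778.46, d3=600.31, d4=-352.37
d1*d2 < 0 and d3*d4 < 0? yes

Yes, they intersect


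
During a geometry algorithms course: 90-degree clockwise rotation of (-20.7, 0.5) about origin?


90° CW: (x,y) -> (y, -x)
(-20.7,0.5) -> (0.5, 20.7)

(0.5, 20.7)


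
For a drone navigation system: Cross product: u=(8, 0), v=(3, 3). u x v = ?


u x v = u_x*v_y - u_y*v_x = 8*3 - 0*3
= 24 - 0 = 24

24


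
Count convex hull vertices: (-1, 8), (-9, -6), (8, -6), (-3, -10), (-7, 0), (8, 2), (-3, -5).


Convex hull vertices (CCW): (-9, -6), (-3, -10), (8, -6), (8, 2), (-1, 8), (-7, 0)
Count = 6

6


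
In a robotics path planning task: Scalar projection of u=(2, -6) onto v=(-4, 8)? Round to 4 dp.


u.v = -56, |v| = sqrt(80) = 8.9443
Scalar projection = u.v / |v| = -56 / sqrt(80) = -6.261

-6.261


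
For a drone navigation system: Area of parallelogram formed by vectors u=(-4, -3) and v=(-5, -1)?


|u x v| = |(-4)*(-1) - (-3)*(-5)|
= |4 - 15| = 11

11


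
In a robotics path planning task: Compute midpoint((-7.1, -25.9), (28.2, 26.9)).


M = (((-7.1)+28.2)/2, ((-25.9)+26.9)/2)
= (10.55, 0.5)

(10.55, 0.5)


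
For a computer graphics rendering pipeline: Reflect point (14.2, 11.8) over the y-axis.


Reflection over y-axis: (x,y) -> (-x,y)
(14.2, 11.8) -> (-14.2, 11.8)

(-14.2, 11.8)


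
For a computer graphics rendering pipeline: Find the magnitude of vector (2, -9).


|u| = sqrt(2^2 + (-9)^2) = sqrt(85) = 9.2195

9.2195


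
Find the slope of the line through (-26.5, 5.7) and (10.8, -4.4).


slope = (y2-y1)/(x2-x1) = ((-4.4)-5.7)/(10.8-(-26.5)) = (-10.1)/37.3 = -0.2708

-0.2708


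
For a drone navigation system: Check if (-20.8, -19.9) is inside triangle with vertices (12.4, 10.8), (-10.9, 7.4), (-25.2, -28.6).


Cross products: AB x AP = 602.43, BC x BP = 33.99, CA x CP = 153.76
All same sign? yes

Yes, inside


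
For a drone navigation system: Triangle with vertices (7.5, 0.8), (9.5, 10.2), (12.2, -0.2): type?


Side lengths squared: AB^2=92.36, BC^2=115.45, CA^2=23.09
Sorted: [23.09, 92.36, 115.45]
By sides: Scalene, By angles: Right

Scalene, Right


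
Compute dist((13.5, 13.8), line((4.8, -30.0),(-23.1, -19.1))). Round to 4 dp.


|cross product| = 1316.85
|line direction| = sqrt(897.22) = 29.9536
Distance = 1316.85/sqrt(897.22) = 43.963

43.963


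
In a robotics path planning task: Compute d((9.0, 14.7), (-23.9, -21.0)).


dx=-32.9, dy=-35.7
d^2 = (-32.9)^2 + (-35.7)^2 = 2356.9
d = sqrt(2356.9) = 48.5479

48.5479


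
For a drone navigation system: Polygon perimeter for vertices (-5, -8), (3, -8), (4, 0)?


Sides: (-5, -8)->(3, -8): sqrt(64) = 8, (3, -8)->(4, 0): sqrt(65) = 8.062258, (4, 0)->(-5, -8): sqrt(145) = 12.041595
Sum = 28.103853
Perimeter = 28.1039

28.1039


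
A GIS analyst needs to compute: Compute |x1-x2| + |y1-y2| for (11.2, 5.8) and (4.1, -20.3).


|11.2-4.1| + |5.8-(-20.3)| = 7.1 + 26.1 = 33.2

33.2


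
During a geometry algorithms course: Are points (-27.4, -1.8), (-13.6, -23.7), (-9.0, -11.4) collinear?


Cross product: ((-13.6)-(-27.4))*((-11.4)-(-1.8)) - ((-23.7)-(-1.8))*((-9)-(-27.4))
= 270.48

No, not collinear


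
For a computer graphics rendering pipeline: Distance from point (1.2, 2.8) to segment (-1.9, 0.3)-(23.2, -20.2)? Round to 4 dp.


Project P onto AB: t = 0.0253 (clamped to [0,1])
Closest point on segment: (-1.2652, -0.2184)
Distance: 3.8972

3.8972


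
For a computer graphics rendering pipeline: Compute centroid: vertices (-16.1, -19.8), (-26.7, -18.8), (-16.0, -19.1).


Centroid = ((x_A+x_B+x_C)/3, (y_A+y_B+y_C)/3)
= (((-16.1)+(-26.7)+(-16))/3, ((-19.8)+(-18.8)+(-19.1))/3)
= (-19.6, -19.2333)

(-19.6, -19.2333)


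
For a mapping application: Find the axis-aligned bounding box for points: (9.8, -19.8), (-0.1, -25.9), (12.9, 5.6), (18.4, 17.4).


x range: [-0.1, 18.4]
y range: [-25.9, 17.4]
Bounding box: (-0.1,-25.9) to (18.4,17.4)

(-0.1,-25.9) to (18.4,17.4)


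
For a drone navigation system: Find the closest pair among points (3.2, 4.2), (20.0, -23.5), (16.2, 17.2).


d(P0,P1) = 32.3965, d(P0,P2) = 18.3848, d(P1,P2) = 40.877
Closest: P0 and P2

Closest pair: (3.2, 4.2) and (16.2, 17.2), distance = 18.3848


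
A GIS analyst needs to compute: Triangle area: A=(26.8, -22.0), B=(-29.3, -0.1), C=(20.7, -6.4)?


Area = |x_A(y_B-y_C) + x_B(y_C-y_A) + x_C(y_A-y_B)|/2
= |168.84 + (-457.08) + (-453.33)|/2
= 741.57/2 = 370.785

370.785


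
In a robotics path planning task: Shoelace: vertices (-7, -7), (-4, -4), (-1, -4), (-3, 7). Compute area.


Shoelace sum: ((-7)*(-4) - (-4)*(-7)) + ((-4)*(-4) - (-1)*(-4)) + ((-1)*7 - (-3)*(-4)) + ((-3)*(-7) - (-7)*7)
= 63
Area = |63|/2 = 31.5

31.5


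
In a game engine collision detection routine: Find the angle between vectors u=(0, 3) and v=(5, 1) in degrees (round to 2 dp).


u.v = 3, |u| = sqrt(9) = 3, |v| = sqrt(26) = 5.099
cos(theta) = u.v/(|u||v|) = 3/sqrt(234) = 0.196116
theta = acos(0.196116) = 78.69 degrees

78.69 degrees


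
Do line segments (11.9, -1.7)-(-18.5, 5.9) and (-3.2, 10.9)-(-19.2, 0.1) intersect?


Cross products: d1=364.68, d2=-85.24, d3=-268.28, d4=181.64
d1*d2 < 0 and d3*d4 < 0? yes

Yes, they intersect


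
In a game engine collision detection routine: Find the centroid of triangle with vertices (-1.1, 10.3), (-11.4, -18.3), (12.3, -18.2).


Centroid = ((x_A+x_B+x_C)/3, (y_A+y_B+y_C)/3)
= (((-1.1)+(-11.4)+12.3)/3, (10.3+(-18.3)+(-18.2))/3)
= (-0.0667, -8.7333)

(-0.0667, -8.7333)


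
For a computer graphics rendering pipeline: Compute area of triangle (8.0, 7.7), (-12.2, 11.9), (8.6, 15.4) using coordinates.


Area = |x_A(y_B-y_C) + x_B(y_C-y_A) + x_C(y_A-y_B)|/2
= |(-28) + (-93.94) + (-36.12)|/2
= 158.06/2 = 79.03

79.03


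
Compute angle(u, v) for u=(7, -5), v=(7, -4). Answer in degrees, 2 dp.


u.v = 69, |u| = sqrt(74) = 8.6023, |v| = sqrt(65) = 8.0623
cos(theta) = u.v/(|u||v|) = 69/sqrt(4810) = 0.994893
theta = acos(0.994893) = 5.79 degrees

5.79 degrees


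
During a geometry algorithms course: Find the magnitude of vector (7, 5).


|u| = sqrt(7^2 + 5^2) = sqrt(74) = 8.6023

8.6023


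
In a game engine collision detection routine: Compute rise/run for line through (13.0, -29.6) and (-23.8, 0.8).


slope = (y2-y1)/(x2-x1) = (0.8-(-29.6))/((-23.8)-13) = 30.4/(-36.8) = -0.8261

-0.8261


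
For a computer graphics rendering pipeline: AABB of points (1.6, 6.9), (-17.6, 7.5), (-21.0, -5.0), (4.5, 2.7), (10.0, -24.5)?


x range: [-21, 10]
y range: [-24.5, 7.5]
Bounding box: (-21,-24.5) to (10,7.5)

(-21,-24.5) to (10,7.5)


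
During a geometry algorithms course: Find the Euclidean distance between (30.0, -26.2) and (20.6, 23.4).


dx=-9.4, dy=49.6
d^2 = (-9.4)^2 + 49.6^2 = 2548.52
d = sqrt(2548.52) = 50.4829

50.4829


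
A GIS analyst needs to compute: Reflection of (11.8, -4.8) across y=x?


Reflection over y=x: (x,y) -> (y,x)
(11.8, -4.8) -> (-4.8, 11.8)

(-4.8, 11.8)


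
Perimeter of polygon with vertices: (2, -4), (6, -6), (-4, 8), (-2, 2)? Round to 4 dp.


Sides: (2, -4)->(6, -6): sqrt(20) = 4.472136, (6, -6)->(-4, 8): sqrt(296) = 17.204651, (-4, 8)->(-2, 2): sqrt(40) = 6.324555, (-2, 2)->(2, -4): sqrt(52) = 7.211103
Sum = 35.212445
Perimeter = 35.2124

35.2124


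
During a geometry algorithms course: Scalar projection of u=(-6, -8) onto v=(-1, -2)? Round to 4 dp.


u.v = 22, |v| = sqrt(5) = 2.2361
Scalar projection = u.v / |v| = 22 / sqrt(5) = 9.8387

9.8387


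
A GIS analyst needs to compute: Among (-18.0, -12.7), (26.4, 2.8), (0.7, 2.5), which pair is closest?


d(P0,P1) = 47.0278, d(P0,P2) = 24.0983, d(P1,P2) = 25.7018
Closest: P0 and P2

Closest pair: (-18.0, -12.7) and (0.7, 2.5), distance = 24.0983


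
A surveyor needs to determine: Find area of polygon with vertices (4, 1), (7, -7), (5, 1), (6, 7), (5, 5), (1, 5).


Shoelace sum: (4*(-7) - 7*1) + (7*1 - 5*(-7)) + (5*7 - 6*1) + (6*5 - 5*7) + (5*5 - 1*5) + (1*1 - 4*5)
= 32
Area = |32|/2 = 16

16


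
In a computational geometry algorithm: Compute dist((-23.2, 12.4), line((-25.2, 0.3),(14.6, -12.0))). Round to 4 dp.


|cross product| = 506.18
|line direction| = sqrt(1735.33) = 41.6573
Distance = 506.18/sqrt(1735.33) = 12.1511

12.1511


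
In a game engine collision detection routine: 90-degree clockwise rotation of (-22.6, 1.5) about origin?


90° CW: (x,y) -> (y, -x)
(-22.6,1.5) -> (1.5, 22.6)

(1.5, 22.6)


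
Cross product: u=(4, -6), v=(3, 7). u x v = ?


u x v = u_x*v_y - u_y*v_x = 4*7 - (-6)*3
= 28 - (-18) = 46

46


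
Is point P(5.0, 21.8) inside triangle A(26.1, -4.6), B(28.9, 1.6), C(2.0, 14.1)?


Cross products: AB x AP = 204.74, BC x BP = -244.63, CA x CP = 241.67
All same sign? no

No, outside


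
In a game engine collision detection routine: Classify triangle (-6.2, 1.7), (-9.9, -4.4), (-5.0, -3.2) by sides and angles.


Side lengths squared: AB^2=50.9, BC^2=25.45, CA^2=25.45
Sorted: [25.45, 25.45, 50.9]
By sides: Isosceles, By angles: Right

Isosceles, Right


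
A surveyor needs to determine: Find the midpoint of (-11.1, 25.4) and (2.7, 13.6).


M = (((-11.1)+2.7)/2, (25.4+13.6)/2)
= (-4.2, 19.5)

(-4.2, 19.5)


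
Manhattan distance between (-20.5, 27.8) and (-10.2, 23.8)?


|(-20.5)-(-10.2)| + |27.8-23.8| = 10.3 + 4 = 14.3

14.3


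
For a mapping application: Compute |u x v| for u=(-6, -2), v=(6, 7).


|u x v| = |(-6)*7 - (-2)*6|
= |(-42) - (-12)| = 30

30


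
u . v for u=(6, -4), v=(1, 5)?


u . v = u_x*v_x + u_y*v_y = 6*1 + (-4)*5
= 6 + (-20) = -14

-14


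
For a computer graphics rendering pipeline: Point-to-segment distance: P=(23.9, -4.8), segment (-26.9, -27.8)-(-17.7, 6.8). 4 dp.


Project P onto AB: t = 0.9855 (clamped to [0,1])
Closest point on segment: (-17.8338, 6.2968)
Distance: 43.1839

43.1839


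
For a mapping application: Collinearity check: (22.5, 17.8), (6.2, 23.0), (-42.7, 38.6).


Cross product: (6.2-22.5)*(38.6-17.8) - (23-17.8)*((-42.7)-22.5)
= 0

Yes, collinear


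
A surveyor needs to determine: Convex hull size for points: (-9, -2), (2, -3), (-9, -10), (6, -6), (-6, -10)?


Convex hull vertices (CCW): (-9, -10), (-6, -10), (6, -6), (2, -3), (-9, -2)
Count = 5

5


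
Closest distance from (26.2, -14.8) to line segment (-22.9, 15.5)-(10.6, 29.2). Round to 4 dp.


Project P onto AB: t = 0.9388 (clamped to [0,1])
Closest point on segment: (8.549, 28.3612)
Distance: 46.631

46.631


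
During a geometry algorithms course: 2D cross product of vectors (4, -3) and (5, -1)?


u x v = u_x*v_y - u_y*v_x = 4*(-1) - (-3)*5
= (-4) - (-15) = 11

11


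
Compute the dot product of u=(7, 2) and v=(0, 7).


u . v = u_x*v_x + u_y*v_y = 7*0 + 2*7
= 0 + 14 = 14

14


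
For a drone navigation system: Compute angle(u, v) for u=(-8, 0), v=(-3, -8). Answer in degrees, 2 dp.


u.v = 24, |u| = sqrt(64) = 8, |v| = sqrt(73) = 8.544
cos(theta) = u.v/(|u||v|) = 24/sqrt(4672) = 0.351123
theta = acos(0.351123) = 69.44 degrees

69.44 degrees


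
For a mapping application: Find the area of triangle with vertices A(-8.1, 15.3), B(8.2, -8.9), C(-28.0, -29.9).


Area = |x_A(y_B-y_C) + x_B(y_C-y_A) + x_C(y_A-y_B)|/2
= |(-170.1) + (-370.64) + (-677.6)|/2
= 1218.34/2 = 609.17

609.17


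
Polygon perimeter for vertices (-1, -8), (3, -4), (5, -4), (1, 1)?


Sides: (-1, -8)->(3, -4): sqrt(32) = 5.656854, (3, -4)->(5, -4): sqrt(4) = 2, (5, -4)->(1, 1): sqrt(41) = 6.403124, (1, 1)->(-1, -8): sqrt(85) = 9.219544
Sum = 23.279522
Perimeter = 23.2795

23.2795


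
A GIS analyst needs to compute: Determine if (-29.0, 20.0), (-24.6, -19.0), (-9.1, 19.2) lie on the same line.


Cross product: ((-24.6)-(-29))*(19.2-20) - ((-19)-20)*((-9.1)-(-29))
= 772.58

No, not collinear


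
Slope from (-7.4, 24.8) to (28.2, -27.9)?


slope = (y2-y1)/(x2-x1) = ((-27.9)-24.8)/(28.2-(-7.4)) = (-52.7)/35.6 = -1.4803

-1.4803


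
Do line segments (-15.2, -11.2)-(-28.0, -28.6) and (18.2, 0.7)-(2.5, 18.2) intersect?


Cross products: d1=771.33, d2=1268.51, d3=428.84, d4=-68.34
d1*d2 < 0 and d3*d4 < 0? no

No, they don't intersect


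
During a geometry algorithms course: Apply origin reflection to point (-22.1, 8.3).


Reflection over origin: (x,y) -> (-x,-y)
(-22.1, 8.3) -> (22.1, -8.3)

(22.1, -8.3)


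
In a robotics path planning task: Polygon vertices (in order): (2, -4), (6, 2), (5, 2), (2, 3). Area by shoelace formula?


Shoelace sum: (2*2 - 6*(-4)) + (6*2 - 5*2) + (5*3 - 2*2) + (2*(-4) - 2*3)
= 27
Area = |27|/2 = 13.5

13.5


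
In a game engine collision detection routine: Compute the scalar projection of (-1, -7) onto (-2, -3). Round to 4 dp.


u.v = 23, |v| = sqrt(13) = 3.6056
Scalar projection = u.v / |v| = 23 / sqrt(13) = 6.3791

6.3791


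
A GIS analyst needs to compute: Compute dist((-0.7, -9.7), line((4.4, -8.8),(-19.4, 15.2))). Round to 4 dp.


|cross product| = 143.82
|line direction| = sqrt(1142.44) = 33.8
Distance = 143.82/sqrt(1142.44) = 4.255

4.255


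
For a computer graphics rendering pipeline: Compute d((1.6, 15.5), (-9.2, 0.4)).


dx=-10.8, dy=-15.1
d^2 = (-10.8)^2 + (-15.1)^2 = 344.65
d = sqrt(344.65) = 18.5648

18.5648


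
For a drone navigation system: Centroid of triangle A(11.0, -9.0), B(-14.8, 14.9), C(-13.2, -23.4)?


Centroid = ((x_A+x_B+x_C)/3, (y_A+y_B+y_C)/3)
= ((11+(-14.8)+(-13.2))/3, ((-9)+14.9+(-23.4))/3)
= (-5.6667, -5.8333)

(-5.6667, -5.8333)


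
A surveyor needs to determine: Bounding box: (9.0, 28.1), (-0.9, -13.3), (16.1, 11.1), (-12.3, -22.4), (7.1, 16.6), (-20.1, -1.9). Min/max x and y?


x range: [-20.1, 16.1]
y range: [-22.4, 28.1]
Bounding box: (-20.1,-22.4) to (16.1,28.1)

(-20.1,-22.4) to (16.1,28.1)


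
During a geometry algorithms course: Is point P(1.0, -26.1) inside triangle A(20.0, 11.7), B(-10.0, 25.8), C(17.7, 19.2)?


Cross products: AB x AP = 1401.9, BC x BP = -1365.03, CA x CP = -229.44
All same sign? no

No, outside


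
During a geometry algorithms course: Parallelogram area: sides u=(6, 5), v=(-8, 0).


|u x v| = |6*0 - 5*(-8)|
= |0 - (-40)| = 40

40


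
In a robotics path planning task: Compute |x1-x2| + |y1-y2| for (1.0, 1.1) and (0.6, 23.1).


|1-0.6| + |1.1-23.1| = 0.4 + 22 = 22.4

22.4


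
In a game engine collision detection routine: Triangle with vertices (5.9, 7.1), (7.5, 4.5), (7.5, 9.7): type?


Side lengths squared: AB^2=9.32, BC^2=27.04, CA^2=9.32
Sorted: [9.32, 9.32, 27.04]
By sides: Isosceles, By angles: Obtuse

Isosceles, Obtuse


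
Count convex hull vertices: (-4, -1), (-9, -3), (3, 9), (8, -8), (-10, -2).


Convex hull vertices (CCW): (-10, -2), (-9, -3), (8, -8), (3, 9)
Count = 4

4


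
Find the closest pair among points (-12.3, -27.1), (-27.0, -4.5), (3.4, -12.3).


d(P0,P1) = 26.9602, d(P0,P2) = 21.5761, d(P1,P2) = 31.3847
Closest: P0 and P2

Closest pair: (-12.3, -27.1) and (3.4, -12.3), distance = 21.5761


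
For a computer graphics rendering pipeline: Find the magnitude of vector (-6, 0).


|u| = sqrt((-6)^2 + 0^2) = sqrt(36) = 6

6


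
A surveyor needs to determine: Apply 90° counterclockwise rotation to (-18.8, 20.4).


90° CCW: (x,y) -> (-y, x)
(-18.8,20.4) -> (-20.4, -18.8)

(-20.4, -18.8)


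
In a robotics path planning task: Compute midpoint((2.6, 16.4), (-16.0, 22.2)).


M = ((2.6+(-16))/2, (16.4+22.2)/2)
= (-6.7, 19.3)

(-6.7, 19.3)


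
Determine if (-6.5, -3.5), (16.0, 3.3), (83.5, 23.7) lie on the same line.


Cross product: (16-(-6.5))*(23.7-(-3.5)) - (3.3-(-3.5))*(83.5-(-6.5))
= 0

Yes, collinear


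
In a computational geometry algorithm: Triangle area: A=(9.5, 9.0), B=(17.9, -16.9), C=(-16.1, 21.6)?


Area = |x_A(y_B-y_C) + x_B(y_C-y_A) + x_C(y_A-y_B)|/2
= |(-365.75) + 225.54 + (-416.99)|/2
= 557.2/2 = 278.6

278.6


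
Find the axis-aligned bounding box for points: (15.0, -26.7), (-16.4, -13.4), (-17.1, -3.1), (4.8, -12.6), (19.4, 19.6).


x range: [-17.1, 19.4]
y range: [-26.7, 19.6]
Bounding box: (-17.1,-26.7) to (19.4,19.6)

(-17.1,-26.7) to (19.4,19.6)


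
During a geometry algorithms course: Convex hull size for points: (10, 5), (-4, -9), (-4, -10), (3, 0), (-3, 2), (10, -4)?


Convex hull vertices (CCW): (-4, -10), (10, -4), (10, 5), (-3, 2), (-4, -9)
Count = 5

5


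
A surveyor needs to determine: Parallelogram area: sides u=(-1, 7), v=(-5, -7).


|u x v| = |(-1)*(-7) - 7*(-5)|
= |7 - (-35)| = 42

42


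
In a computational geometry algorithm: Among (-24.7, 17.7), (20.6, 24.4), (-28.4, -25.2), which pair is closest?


d(P0,P1) = 45.7928, d(P0,P2) = 43.0593, d(P1,P2) = 69.722
Closest: P0 and P2

Closest pair: (-24.7, 17.7) and (-28.4, -25.2), distance = 43.0593


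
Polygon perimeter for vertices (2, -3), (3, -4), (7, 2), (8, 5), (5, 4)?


Sides: (2, -3)->(3, -4): sqrt(2) = 1.414214, (3, -4)->(7, 2): sqrt(52) = 7.211103, (7, 2)->(8, 5): sqrt(10) = 3.162278, (8, 5)->(5, 4): sqrt(10) = 3.162278, (5, 4)->(2, -3): sqrt(58) = 7.615773
Sum = 22.565646
Perimeter = 22.5656

22.5656


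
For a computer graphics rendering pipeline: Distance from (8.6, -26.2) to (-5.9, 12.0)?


dx=-14.5, dy=38.2
d^2 = (-14.5)^2 + 38.2^2 = 1669.49
d = sqrt(1669.49) = 40.8594

40.8594


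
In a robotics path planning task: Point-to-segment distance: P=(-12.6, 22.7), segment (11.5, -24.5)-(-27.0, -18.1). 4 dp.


Project P onto AB: t = 0.8075 (clamped to [0,1])
Closest point on segment: (-19.5872, -19.3323)
Distance: 42.6091

42.6091


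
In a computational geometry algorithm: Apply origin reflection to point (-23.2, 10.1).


Reflection over origin: (x,y) -> (-x,-y)
(-23.2, 10.1) -> (23.2, -10.1)

(23.2, -10.1)


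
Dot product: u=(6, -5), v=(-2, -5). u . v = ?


u . v = u_x*v_x + u_y*v_y = 6*(-2) + (-5)*(-5)
= (-12) + 25 = 13

13


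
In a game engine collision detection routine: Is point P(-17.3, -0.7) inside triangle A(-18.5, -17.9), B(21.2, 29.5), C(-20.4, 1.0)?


Cross products: AB x AP = 625.96, BC x BP = 159.07, CA x CP = 55.36
All same sign? yes

Yes, inside


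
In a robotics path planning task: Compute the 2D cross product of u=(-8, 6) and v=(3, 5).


u x v = u_x*v_y - u_y*v_x = (-8)*5 - 6*3
= (-40) - 18 = -58

-58


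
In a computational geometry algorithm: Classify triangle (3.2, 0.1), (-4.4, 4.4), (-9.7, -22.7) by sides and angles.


Side lengths squared: AB^2=76.25, BC^2=762.5, CA^2=686.25
Sorted: [76.25, 686.25, 762.5]
By sides: Scalene, By angles: Right

Scalene, Right


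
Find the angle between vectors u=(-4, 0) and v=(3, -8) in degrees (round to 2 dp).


u.v = -12, |u| = sqrt(16) = 4, |v| = sqrt(73) = 8.544
cos(theta) = u.v/(|u||v|) = -12/sqrt(1168) = -0.351123
theta = acos(-0.351123) = 110.56 degrees

110.56 degrees


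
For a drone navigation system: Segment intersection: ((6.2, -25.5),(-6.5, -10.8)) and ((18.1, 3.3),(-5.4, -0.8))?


Cross products: d1=628.01, d2=230.49, d3=-540.69, d4=-143.17
d1*d2 < 0 and d3*d4 < 0? no

No, they don't intersect


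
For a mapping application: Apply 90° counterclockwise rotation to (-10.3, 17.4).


90° CCW: (x,y) -> (-y, x)
(-10.3,17.4) -> (-17.4, -10.3)

(-17.4, -10.3)


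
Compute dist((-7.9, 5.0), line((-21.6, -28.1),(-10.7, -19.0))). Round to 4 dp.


|cross product| = 236.12
|line direction| = sqrt(201.62) = 14.1993
Distance = 236.12/sqrt(201.62) = 16.629

16.629


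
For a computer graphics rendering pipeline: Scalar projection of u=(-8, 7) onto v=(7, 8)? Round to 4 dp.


u.v = 0, |v| = sqrt(113) = 10.6301
Scalar projection = u.v / |v| = 0 / sqrt(113) = 0

0


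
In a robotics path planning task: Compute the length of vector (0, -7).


|u| = sqrt(0^2 + (-7)^2) = sqrt(49) = 7

7


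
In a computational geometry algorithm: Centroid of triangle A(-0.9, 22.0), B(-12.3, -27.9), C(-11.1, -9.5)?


Centroid = ((x_A+x_B+x_C)/3, (y_A+y_B+y_C)/3)
= (((-0.9)+(-12.3)+(-11.1))/3, (22+(-27.9)+(-9.5))/3)
= (-8.1, -5.1333)

(-8.1, -5.1333)


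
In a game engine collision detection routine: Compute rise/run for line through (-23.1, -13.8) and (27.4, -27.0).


slope = (y2-y1)/(x2-x1) = ((-27)-(-13.8))/(27.4-(-23.1)) = (-13.2)/50.5 = -0.2614

-0.2614


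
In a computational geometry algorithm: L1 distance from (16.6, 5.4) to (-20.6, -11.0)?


|16.6-(-20.6)| + |5.4-(-11)| = 37.2 + 16.4 = 53.6

53.6


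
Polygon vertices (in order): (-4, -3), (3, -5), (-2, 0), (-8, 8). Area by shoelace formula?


Shoelace sum: ((-4)*(-5) - 3*(-3)) + (3*0 - (-2)*(-5)) + ((-2)*8 - (-8)*0) + ((-8)*(-3) - (-4)*8)
= 59
Area = |59|/2 = 29.5

29.5


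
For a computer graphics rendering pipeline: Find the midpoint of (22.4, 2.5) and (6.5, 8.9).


M = ((22.4+6.5)/2, (2.5+8.9)/2)
= (14.45, 5.7)

(14.45, 5.7)


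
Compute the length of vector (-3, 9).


|u| = sqrt((-3)^2 + 9^2) = sqrt(90) = 9.4868

9.4868


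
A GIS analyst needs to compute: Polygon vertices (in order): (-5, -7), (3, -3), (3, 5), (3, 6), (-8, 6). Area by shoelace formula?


Shoelace sum: ((-5)*(-3) - 3*(-7)) + (3*5 - 3*(-3)) + (3*6 - 3*5) + (3*6 - (-8)*6) + ((-8)*(-7) - (-5)*6)
= 215
Area = |215|/2 = 107.5

107.5


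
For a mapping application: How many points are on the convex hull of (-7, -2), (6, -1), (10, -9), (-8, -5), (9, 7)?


Convex hull vertices (CCW): (-8, -5), (10, -9), (9, 7), (-7, -2)
Count = 4

4


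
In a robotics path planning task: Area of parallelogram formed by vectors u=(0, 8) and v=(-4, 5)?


|u x v| = |0*5 - 8*(-4)|
= |0 - (-32)| = 32

32


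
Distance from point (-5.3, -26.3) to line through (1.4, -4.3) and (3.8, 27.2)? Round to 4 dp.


|cross product| = 158.25
|line direction| = sqrt(998.01) = 31.5913
Distance = 158.25/sqrt(998.01) = 5.0093

5.0093


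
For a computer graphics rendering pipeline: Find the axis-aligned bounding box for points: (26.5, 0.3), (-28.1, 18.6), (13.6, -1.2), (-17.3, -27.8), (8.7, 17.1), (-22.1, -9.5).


x range: [-28.1, 26.5]
y range: [-27.8, 18.6]
Bounding box: (-28.1,-27.8) to (26.5,18.6)

(-28.1,-27.8) to (26.5,18.6)


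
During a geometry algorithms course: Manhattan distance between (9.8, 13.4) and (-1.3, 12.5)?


|9.8-(-1.3)| + |13.4-12.5| = 11.1 + 0.9 = 12

12


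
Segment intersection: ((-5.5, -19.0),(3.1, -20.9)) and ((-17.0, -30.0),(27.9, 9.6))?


Cross products: d1=38.5, d2=-387.37, d3=-116.45, d4=309.42
d1*d2 < 0 and d3*d4 < 0? yes

Yes, they intersect


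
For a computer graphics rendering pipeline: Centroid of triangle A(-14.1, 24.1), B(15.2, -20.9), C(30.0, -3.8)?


Centroid = ((x_A+x_B+x_C)/3, (y_A+y_B+y_C)/3)
= (((-14.1)+15.2+30)/3, (24.1+(-20.9)+(-3.8))/3)
= (10.3667, -0.2)

(10.3667, -0.2)


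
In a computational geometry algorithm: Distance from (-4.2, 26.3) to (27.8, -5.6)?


dx=32, dy=-31.9
d^2 = 32^2 + (-31.9)^2 = 2041.61
d = sqrt(2041.61) = 45.1842

45.1842


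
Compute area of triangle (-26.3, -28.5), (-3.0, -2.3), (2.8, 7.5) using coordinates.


Area = |x_A(y_B-y_C) + x_B(y_C-y_A) + x_C(y_A-y_B)|/2
= |257.74 + (-108) + (-73.36)|/2
= 76.38/2 = 38.19

38.19


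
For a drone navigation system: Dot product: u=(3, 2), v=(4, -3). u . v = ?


u . v = u_x*v_x + u_y*v_y = 3*4 + 2*(-3)
= 12 + (-6) = 6

6


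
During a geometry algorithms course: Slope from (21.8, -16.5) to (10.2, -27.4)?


slope = (y2-y1)/(x2-x1) = ((-27.4)-(-16.5))/(10.2-21.8) = (-10.9)/(-11.6) = 0.9397

0.9397


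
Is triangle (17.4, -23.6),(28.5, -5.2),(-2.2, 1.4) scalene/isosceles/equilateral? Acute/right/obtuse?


Side lengths squared: AB^2=461.77, BC^2=986.05, CA^2=1009.16
Sorted: [461.77, 986.05, 1009.16]
By sides: Scalene, By angles: Acute

Scalene, Acute


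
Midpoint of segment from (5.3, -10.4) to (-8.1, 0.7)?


M = ((5.3+(-8.1))/2, ((-10.4)+0.7)/2)
= (-1.4, -4.85)

(-1.4, -4.85)


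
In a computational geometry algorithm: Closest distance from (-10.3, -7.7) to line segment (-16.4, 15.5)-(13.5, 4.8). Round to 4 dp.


Project P onto AB: t = 0.427 (clamped to [0,1])
Closest point on segment: (-3.6327, 10.9311)
Distance: 19.7881

19.7881


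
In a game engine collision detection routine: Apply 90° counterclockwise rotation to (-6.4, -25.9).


90° CCW: (x,y) -> (-y, x)
(-6.4,-25.9) -> (25.9, -6.4)

(25.9, -6.4)


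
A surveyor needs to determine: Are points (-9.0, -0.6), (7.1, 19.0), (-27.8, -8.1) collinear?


Cross product: (7.1-(-9))*((-8.1)-(-0.6)) - (19-(-0.6))*((-27.8)-(-9))
= 247.73

No, not collinear


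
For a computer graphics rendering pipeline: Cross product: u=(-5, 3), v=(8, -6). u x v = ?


u x v = u_x*v_y - u_y*v_x = (-5)*(-6) - 3*8
= 30 - 24 = 6

6


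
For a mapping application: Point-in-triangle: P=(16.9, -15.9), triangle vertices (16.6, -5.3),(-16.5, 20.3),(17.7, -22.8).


Cross products: AB x AP = 343.18, BC x BP = 201.5, CA x CP = 6.41
All same sign? yes

Yes, inside


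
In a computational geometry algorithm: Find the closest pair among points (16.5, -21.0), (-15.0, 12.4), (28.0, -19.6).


d(P0,P1) = 45.9109, d(P0,P2) = 11.5849, d(P1,P2) = 53.6004
Closest: P0 and P2

Closest pair: (16.5, -21.0) and (28.0, -19.6), distance = 11.5849


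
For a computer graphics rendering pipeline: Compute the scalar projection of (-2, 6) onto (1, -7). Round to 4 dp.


u.v = -44, |v| = sqrt(50) = 7.0711
Scalar projection = u.v / |v| = -44 / sqrt(50) = -6.2225

-6.2225


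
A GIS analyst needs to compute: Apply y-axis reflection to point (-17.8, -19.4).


Reflection over y-axis: (x,y) -> (-x,y)
(-17.8, -19.4) -> (17.8, -19.4)

(17.8, -19.4)


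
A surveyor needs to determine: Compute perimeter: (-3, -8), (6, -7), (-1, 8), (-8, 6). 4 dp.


Sides: (-3, -8)->(6, -7): sqrt(82) = 9.055385, (6, -7)->(-1, 8): sqrt(274) = 16.552945, (-1, 8)->(-8, 6): sqrt(53) = 7.28011, (-8, 6)->(-3, -8): sqrt(221) = 14.866069
Sum = 47.754509
Perimeter = 47.7545

47.7545


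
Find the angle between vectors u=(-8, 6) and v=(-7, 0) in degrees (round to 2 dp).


u.v = 56, |u| = sqrt(100) = 10, |v| = sqrt(49) = 7
cos(theta) = u.v/(|u||v|) = 56/sqrt(4900) = 0.8
theta = acos(0.8) = 36.87 degrees

36.87 degrees
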